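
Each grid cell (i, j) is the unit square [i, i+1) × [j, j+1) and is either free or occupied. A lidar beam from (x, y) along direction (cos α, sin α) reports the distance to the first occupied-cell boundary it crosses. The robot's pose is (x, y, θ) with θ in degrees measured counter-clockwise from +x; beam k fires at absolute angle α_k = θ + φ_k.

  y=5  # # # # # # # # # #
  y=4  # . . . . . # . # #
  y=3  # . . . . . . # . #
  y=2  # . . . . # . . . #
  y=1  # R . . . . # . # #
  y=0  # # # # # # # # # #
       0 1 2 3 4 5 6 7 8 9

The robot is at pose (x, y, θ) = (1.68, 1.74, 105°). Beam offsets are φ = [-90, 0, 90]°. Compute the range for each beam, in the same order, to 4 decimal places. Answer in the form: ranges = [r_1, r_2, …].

beam 1: φ=-90°, α=15°
  cosα=0.9659 sinα=0.2588 | (1,1) | tMaxX 0.3313 tMaxY 1.0046 | tΔX 1.0353 tΔY 3.8637
    t=0.3313 [x] (2,1)
    t=1.0046 [y] (2,2)
    t=1.3666 [x] (3,2)
    t=2.4018 [x] (4,2)
    t=3.4371 [x] (5,2) — stop
  → r_1 = 3.4371
beam 2: φ=0°, α=105°
  cosα=-0.2588 sinα=0.9659 | (1,1) | tMaxX 2.6273 tMaxY 0.2692 | tΔX 3.8637 tΔY 1.0353
    t=0.2692 [y] (1,2)
    t=1.3044 [y] (1,3)
    t=2.3397 [y] (1,4)
    t=2.6273 [x] (0,4) — stop
  → r_2 = 2.6273
beam 3: φ=90°, α=195°
  cosα=-0.9659 sinα=-0.2588 | (1,1) | tMaxX 0.7040 tMaxY 2.8591 | tΔX 1.0353 tΔY 3.8637
    t=0.7040 [x] (0,1) — stop
  → r_3 = 0.7040

ranges = [3.4371, 2.6273, 0.7040]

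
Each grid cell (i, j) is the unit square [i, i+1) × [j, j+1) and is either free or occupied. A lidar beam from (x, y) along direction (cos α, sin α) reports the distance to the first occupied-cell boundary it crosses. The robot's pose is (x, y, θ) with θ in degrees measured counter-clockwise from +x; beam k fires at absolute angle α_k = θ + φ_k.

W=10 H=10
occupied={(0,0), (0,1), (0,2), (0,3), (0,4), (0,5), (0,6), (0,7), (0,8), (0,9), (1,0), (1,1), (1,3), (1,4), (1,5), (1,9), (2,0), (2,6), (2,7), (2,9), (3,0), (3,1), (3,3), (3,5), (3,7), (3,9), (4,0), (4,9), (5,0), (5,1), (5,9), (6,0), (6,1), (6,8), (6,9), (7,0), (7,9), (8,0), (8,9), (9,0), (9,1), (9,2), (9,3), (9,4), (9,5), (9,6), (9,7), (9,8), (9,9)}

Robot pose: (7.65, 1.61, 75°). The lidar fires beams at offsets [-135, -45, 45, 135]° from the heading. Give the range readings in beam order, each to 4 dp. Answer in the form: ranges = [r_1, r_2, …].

beam 1: φ=-135°, α=300°
  direction (0.5000, -0.8660); cell (7,1); t to first gridline: x 0.7000, y 0.7044 (then +2.0000 / +1.1547)
    (8,1) via x @ 0.7000
    (8,0) via y @ 0.7044  # hit
  → r_1 = 0.7044
beam 2: φ=-45°, α=30°
  direction (0.8660, 0.5000); cell (7,1); t to first gridline: x 0.4041, y 0.7800 (then +1.1547 / +2.0000)
    (8,1) via x @ 0.4041
    (8,2) via y @ 0.7800
    (9,2) via x @ 1.5588  # hit
  → r_2 = 1.5588
beam 3: φ=45°, α=120°
  direction (-0.5000, 0.8660); cell (7,1); t to first gridline: x 1.3000, y 0.4503 (then +2.0000 / +1.1547)
    (7,2) via y @ 0.4503
    (6,2) via x @ 1.3000
    (6,3) via y @ 1.6050
    (6,4) via y @ 2.7597
    (5,4) via x @ 3.3000
    (5,5) via y @ 3.9144
    (5,6) via y @ 5.0691
    (4,6) via x @ 5.3000
    (4,7) via y @ 6.2238
    (3,7) via x @ 7.3000  # hit
  → r_3 = 7.3000
beam 4: φ=135°, α=210°
  direction (-0.8660, -0.5000); cell (7,1); t to first gridline: x 0.7506, y 1.2200 (then +1.1547 / +2.0000)
    (6,1) via x @ 0.7506  # hit
  → r_4 = 0.7506

ranges = [0.7044, 1.5588, 7.3000, 0.7506]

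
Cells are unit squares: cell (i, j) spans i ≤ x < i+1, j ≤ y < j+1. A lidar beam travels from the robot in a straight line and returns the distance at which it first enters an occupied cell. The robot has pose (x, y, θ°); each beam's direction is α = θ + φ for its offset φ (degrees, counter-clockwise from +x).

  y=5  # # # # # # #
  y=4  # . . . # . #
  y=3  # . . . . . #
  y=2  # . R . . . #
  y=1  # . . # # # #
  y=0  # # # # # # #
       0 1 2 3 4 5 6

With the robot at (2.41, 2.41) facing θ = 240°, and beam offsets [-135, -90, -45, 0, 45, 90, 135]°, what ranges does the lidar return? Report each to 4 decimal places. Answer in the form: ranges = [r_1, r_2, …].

beam 1: φ=-135°, α=105°
  direction (-0.2588, 0.9659); cell (2,2); t to first gridline: x 1.5841, y 0.6108 (then +3.8637 / +1.0353)
    (2,3) via y @ 0.6108
    (1,3) via x @ 1.5841
    (1,4) via y @ 1.6461
    (1,5) via y @ 2.6814  # hit
  → r_1 = 2.6814
beam 2: φ=-90°, α=150°
  direction (-0.8660, 0.5000); cell (2,2); t to first gridline: x 0.4734, y 1.1800 (then +1.1547 / +2.0000)
    (1,2) via x @ 0.4734
    (1,3) via y @ 1.1800
    (0,3) via x @ 1.6281  # hit
  → r_2 = 1.6281
beam 3: φ=-45°, α=195°
  direction (-0.9659, -0.2588); cell (2,2); t to first gridline: x 0.4245, y 1.5841 (then +1.0353 / +3.8637)
    (1,2) via x @ 0.4245
    (0,2) via x @ 1.4597  # hit
  → r_3 = 1.4597
beam 4: φ=0°, α=240°
  direction (-0.5000, -0.8660); cell (2,2); t to first gridline: x 0.8200, y 0.4734 (then +2.0000 / +1.1547)
    (2,1) via y @ 0.4734
    (1,1) via x @ 0.8200
    (1,0) via y @ 1.6281  # hit
  → r_4 = 1.6281
beam 5: φ=45°, α=285°
  direction (0.2588, -0.9659); cell (2,2); t to first gridline: x 2.2796, y 0.4245 (then +3.8637 / +1.0353)
    (2,1) via y @ 0.4245
    (2,0) via y @ 1.4597  # hit
  → r_5 = 1.4597
beam 6: φ=90°, α=330°
  direction (0.8660, -0.5000); cell (2,2); t to first gridline: x 0.6813, y 0.8200 (then +1.1547 / +2.0000)
    (3,2) via x @ 0.6813
    (3,1) via y @ 0.8200  # hit
  → r_6 = 0.8200
beam 7: φ=135°, α=15°
  direction (0.9659, 0.2588); cell (2,2); t to first gridline: x 0.6108, y 2.2796 (then +1.0353 / +3.8637)
    (3,2) via x @ 0.6108
    (4,2) via x @ 1.6461
    (4,3) via y @ 2.2796
    (5,3) via x @ 2.6814
    (6,3) via x @ 3.7166  # hit
  → r_7 = 3.7166

ranges = [2.6814, 1.6281, 1.4597, 1.6281, 1.4597, 0.8200, 3.7166]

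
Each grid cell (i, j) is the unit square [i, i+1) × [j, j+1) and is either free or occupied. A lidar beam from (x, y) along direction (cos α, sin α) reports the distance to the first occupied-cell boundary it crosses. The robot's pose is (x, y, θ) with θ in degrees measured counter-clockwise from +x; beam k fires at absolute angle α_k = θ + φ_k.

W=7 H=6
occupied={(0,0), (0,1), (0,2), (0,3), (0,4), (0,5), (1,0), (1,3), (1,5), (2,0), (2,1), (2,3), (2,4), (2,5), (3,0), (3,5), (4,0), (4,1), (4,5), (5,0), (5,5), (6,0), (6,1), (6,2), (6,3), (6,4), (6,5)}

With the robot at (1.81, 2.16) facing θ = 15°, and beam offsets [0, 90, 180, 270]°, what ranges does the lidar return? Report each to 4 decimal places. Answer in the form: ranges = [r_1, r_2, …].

ranges = [4.3378, 0.8696, 0.8386, 0.7341]

beam 1: φ=0°, α=15°
  d=(0.9659,0.2588)  start (1,2)  tX=0.1967 tY=3.2455  stride 1/|dx|=1.0353 1/|dy|=3.8637
    cross x-line → (2,2), t=0.1967
    cross x-line → (3,2), t=1.2320
    cross x-line → (4,2), t=2.2673
    cross y-line → (4,3), t=3.2455
    cross x-line → (5,3), t=3.3025
    cross x-line → (6,3), t=4.3378 (wall)
  → r_1 = 4.3378
beam 2: φ=90°, α=105°
  d=(-0.2588,0.9659)  start (1,2)  tX=3.1296 tY=0.8696  stride 1/|dx|=3.8637 1/|dy|=1.0353
    cross y-line → (1,3), t=0.8696 (wall)
  → r_2 = 0.8696
beam 3: φ=180°, α=195°
  d=(-0.9659,-0.2588)  start (1,2)  tX=0.8386 tY=0.6182  stride 1/|dx|=1.0353 1/|dy|=3.8637
    cross y-line → (1,1), t=0.6182
    cross x-line → (0,1), t=0.8386 (wall)
  → r_3 = 0.8386
beam 4: φ=270°, α=285°
  d=(0.2588,-0.9659)  start (1,2)  tX=0.7341 tY=0.1656  stride 1/|dx|=3.8637 1/|dy|=1.0353
    cross y-line → (1,1), t=0.1656
    cross x-line → (2,1), t=0.7341 (wall)
  → r_4 = 0.7341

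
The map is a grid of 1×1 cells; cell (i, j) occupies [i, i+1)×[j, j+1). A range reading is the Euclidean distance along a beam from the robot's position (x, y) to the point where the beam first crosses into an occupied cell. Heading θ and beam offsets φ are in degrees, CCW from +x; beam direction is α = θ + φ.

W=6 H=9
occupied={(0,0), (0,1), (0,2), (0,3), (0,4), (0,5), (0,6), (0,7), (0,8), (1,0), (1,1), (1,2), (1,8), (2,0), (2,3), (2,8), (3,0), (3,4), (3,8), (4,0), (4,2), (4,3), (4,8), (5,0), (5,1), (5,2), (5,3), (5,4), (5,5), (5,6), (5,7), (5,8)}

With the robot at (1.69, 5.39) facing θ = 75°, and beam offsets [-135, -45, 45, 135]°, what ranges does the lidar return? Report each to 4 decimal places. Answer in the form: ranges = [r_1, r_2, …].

beam 1: φ=-135°, α=300°
  direction (0.5000, -0.8660); cell (1,5); t to first gridline: x 0.6200, y 0.4503 (then +2.0000 / +1.1547)
    (1,4) via y @ 0.4503
    (2,4) via x @ 0.6200
    (2,3) via y @ 1.6050  # hit
  → r_1 = 1.6050
beam 2: φ=-45°, α=30°
  direction (0.8660, 0.5000); cell (1,5); t to first gridline: x 0.3580, y 1.2200 (then +1.1547 / +2.0000)
    (2,5) via x @ 0.3580
    (2,6) via y @ 1.2200
    (3,6) via x @ 1.5127
    (4,6) via x @ 2.6674
    (4,7) via y @ 3.2200
    (5,7) via x @ 3.8221  # hit
  → r_2 = 3.8221
beam 3: φ=45°, α=120°
  direction (-0.5000, 0.8660); cell (1,5); t to first gridline: x 1.3800, y 0.7044 (then +2.0000 / +1.1547)
    (1,6) via y @ 0.7044
    (0,6) via x @ 1.3800  # hit
  → r_3 = 1.3800
beam 4: φ=135°, α=210°
  direction (-0.8660, -0.5000); cell (1,5); t to first gridline: x 0.7967, y 0.7800 (then +1.1547 / +2.0000)
    (1,4) via y @ 0.7800
    (0,4) via x @ 0.7967  # hit
  → r_4 = 0.7967

ranges = [1.6050, 3.8221, 1.3800, 0.7967]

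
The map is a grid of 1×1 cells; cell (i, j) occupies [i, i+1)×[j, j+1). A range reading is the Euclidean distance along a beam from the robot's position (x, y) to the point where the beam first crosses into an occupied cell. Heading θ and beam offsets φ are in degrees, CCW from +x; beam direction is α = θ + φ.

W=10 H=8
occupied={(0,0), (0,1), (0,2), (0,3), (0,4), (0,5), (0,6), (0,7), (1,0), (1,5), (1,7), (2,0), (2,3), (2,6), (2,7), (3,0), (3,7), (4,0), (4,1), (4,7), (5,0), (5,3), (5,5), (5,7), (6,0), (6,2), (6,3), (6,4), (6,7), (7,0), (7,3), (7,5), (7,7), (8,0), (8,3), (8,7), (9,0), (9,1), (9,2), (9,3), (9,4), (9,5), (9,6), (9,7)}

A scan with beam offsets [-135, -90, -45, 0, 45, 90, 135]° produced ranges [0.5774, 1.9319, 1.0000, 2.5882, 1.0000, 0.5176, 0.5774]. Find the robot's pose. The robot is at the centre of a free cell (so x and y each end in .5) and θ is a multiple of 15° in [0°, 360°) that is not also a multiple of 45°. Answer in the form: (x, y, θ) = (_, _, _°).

Candidates: 36 free-cell centres × 16 headings = 576 poses. Raycast each; keep the one whose scan matches to 4 dp.
  (2.5, 5.5, 15°): beam 1 = 3.0000 ≠ 0.5774 ✗
  (7.5, 2.5, 60°): beam 1 = 1.5529 ≠ 0.5774 ✗
  (6.5, 5.5, 30°): beam 1 = 0.5176 ≠ 0.5774 ✗
  …
  (8.5, 6.5, 255°): r_1=0.5774, r_2=1.9319, r_3=1.0000, r_4=2.5882, r_5=1.0000, r_6=0.5176, r_7=0.5774 — all match ✓
No second candidate reproduces the full scan.

(x, y, θ) = (8.5, 6.5, 255°)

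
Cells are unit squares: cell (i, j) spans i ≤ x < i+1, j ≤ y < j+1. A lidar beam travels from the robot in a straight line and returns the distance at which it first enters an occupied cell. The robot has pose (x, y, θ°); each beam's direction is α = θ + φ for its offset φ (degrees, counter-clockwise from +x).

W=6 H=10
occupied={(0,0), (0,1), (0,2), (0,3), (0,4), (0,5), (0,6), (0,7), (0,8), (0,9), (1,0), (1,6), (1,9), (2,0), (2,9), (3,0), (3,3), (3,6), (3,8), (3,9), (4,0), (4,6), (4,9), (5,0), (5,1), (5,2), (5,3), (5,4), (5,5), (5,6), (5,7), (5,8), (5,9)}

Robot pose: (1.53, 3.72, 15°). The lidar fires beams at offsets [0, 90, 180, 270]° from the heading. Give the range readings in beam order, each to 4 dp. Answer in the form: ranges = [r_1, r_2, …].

beam 1: φ=0°, α=15°
  direction (0.9659, 0.2588); cell (1,3); t to first gridline: x 0.4866, y 1.0818 (then +1.0353 / +3.8637)
    (2,3) via x @ 0.4866
    (2,4) via y @ 1.0818
    (3,4) via x @ 1.5219
    (4,4) via x @ 2.5571
    (5,4) via x @ 3.5924  # hit
  → r_1 = 3.5924
beam 2: φ=90°, α=105°
  direction (-0.2588, 0.9659); cell (1,3); t to first gridline: x 2.0478, y 0.2899 (then +3.8637 / +1.0353)
    (1,4) via y @ 0.2899
    (1,5) via y @ 1.3252
    (0,5) via x @ 2.0478  # hit
  → r_2 = 2.0478
beam 3: φ=180°, α=195°
  direction (-0.9659, -0.2588); cell (1,3); t to first gridline: x 0.5487, y 2.7819 (then +1.0353 / +3.8637)
    (0,3) via x @ 0.5487  # hit
  → r_3 = 0.5487
beam 4: φ=270°, α=285°
  direction (0.2588, -0.9659); cell (1,3); t to first gridline: x 1.8159, y 0.7454 (then +3.8637 / +1.0353)
    (1,2) via y @ 0.7454
    (1,1) via y @ 1.7807
    (2,1) via x @ 1.8159
    (2,0) via y @ 2.8160  # hit
  → r_4 = 2.8160

ranges = [3.5924, 2.0478, 0.5487, 2.8160]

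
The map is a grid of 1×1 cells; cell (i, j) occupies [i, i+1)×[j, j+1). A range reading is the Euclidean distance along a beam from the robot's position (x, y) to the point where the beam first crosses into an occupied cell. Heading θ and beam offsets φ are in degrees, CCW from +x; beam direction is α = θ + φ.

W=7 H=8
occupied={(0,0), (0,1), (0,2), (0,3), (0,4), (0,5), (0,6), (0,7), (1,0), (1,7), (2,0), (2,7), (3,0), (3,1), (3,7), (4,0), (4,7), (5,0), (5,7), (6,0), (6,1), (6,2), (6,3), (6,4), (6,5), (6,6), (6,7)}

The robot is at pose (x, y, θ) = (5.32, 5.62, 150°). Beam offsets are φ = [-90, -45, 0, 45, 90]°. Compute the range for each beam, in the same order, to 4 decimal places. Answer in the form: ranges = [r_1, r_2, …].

ranges = [1.3600, 1.4287, 2.7600, 4.4724, 4.1800]

beam 1: φ=-90°, α=60°
  dir = (cos 60°, sin 60°) = (0.5000, 0.8660); from cell (5,5)
  next x-line at t=1.3600, next y-line at t=0.4388; Δt_x=2.0000, Δt_y=1.1547
    y: enter (5,6) at t=0.4388
    x: enter (6,6) at t=1.3600 ← occupied
  → r_1 = 1.3600
beam 2: φ=-45°, α=105°
  dir = (cos 105°, sin 105°) = (-0.2588, 0.9659); from cell (5,5)
  next x-line at t=1.2364, next y-line at t=0.3934; Δt_x=3.8637, Δt_y=1.0353
    y: enter (5,6) at t=0.3934
    x: enter (4,6) at t=1.2364
    y: enter (4,7) at t=1.4287 ← occupied
  → r_2 = 1.4287
beam 3: φ=0°, α=150°
  dir = (cos 150°, sin 150°) = (-0.8660, 0.5000); from cell (5,5)
  next x-line at t=0.3695, next y-line at t=0.7600; Δt_x=1.1547, Δt_y=2.0000
    x: enter (4,5) at t=0.3695
    y: enter (4,6) at t=0.7600
    x: enter (3,6) at t=1.5242
    x: enter (2,6) at t=2.6789
    y: enter (2,7) at t=2.7600 ← occupied
  → r_3 = 2.7600
beam 4: φ=45°, α=195°
  dir = (cos 195°, sin 195°) = (-0.9659, -0.2588); from cell (5,5)
  next x-line at t=0.3313, next y-line at t=2.3955; Δt_x=1.0353, Δt_y=3.8637
    x: enter (4,5) at t=0.3313
    x: enter (3,5) at t=1.3666
    y: enter (3,4) at t=2.3955
    x: enter (2,4) at t=2.4018
    x: enter (1,4) at t=3.4371
    x: enter (0,4) at t=4.4724 ← occupied
  → r_4 = 4.4724
beam 5: φ=90°, α=240°
  dir = (cos 240°, sin 240°) = (-0.5000, -0.8660); from cell (5,5)
  next x-line at t=0.6400, next y-line at t=0.7159; Δt_x=2.0000, Δt_y=1.1547
    x: enter (4,5) at t=0.6400
    y: enter (4,4) at t=0.7159
    y: enter (4,3) at t=1.8706
    x: enter (3,3) at t=2.6400
    y: enter (3,2) at t=3.0253
    y: enter (3,1) at t=4.1800 ← occupied
  → r_5 = 4.1800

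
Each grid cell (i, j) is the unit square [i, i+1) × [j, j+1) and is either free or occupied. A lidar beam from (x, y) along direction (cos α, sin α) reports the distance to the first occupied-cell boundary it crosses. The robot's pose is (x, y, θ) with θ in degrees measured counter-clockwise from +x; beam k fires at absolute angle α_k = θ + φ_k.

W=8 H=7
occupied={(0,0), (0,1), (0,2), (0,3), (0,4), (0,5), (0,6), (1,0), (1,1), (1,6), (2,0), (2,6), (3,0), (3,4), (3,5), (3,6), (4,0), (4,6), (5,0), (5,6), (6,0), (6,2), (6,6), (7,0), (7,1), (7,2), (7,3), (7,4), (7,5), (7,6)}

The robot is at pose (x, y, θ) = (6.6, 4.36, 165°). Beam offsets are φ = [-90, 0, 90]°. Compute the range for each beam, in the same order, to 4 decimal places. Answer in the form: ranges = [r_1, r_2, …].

beam 1: φ=-90°, α=75°
  d=(0.2588,0.9659)  start (6,4)  tX=1.5455 tY=0.6626  stride 1/|dx|=3.8637 1/|dy|=1.0353
    cross y-line → (6,5), t=0.6626
    cross x-line → (7,5), t=1.5455 (wall)
  → r_1 = 1.5455
beam 2: φ=0°, α=165°
  d=(-0.9659,0.2588)  start (6,4)  tX=0.6212 tY=2.4728  stride 1/|dx|=1.0353 1/|dy|=3.8637
    cross x-line → (5,4), t=0.6212
    cross x-line → (4,4), t=1.6564
    cross y-line → (4,5), t=2.4728
    cross x-line → (3,5), t=2.6917 (wall)
  → r_2 = 2.6917
beam 3: φ=90°, α=255°
  d=(-0.2588,-0.9659)  start (6,4)  tX=2.3182 tY=0.3727  stride 1/|dx|=3.8637 1/|dy|=1.0353
    cross y-line → (6,3), t=0.3727
    cross y-line → (6,2), t=1.4080 (wall)
  → r_3 = 1.4080

ranges = [1.5455, 2.6917, 1.4080]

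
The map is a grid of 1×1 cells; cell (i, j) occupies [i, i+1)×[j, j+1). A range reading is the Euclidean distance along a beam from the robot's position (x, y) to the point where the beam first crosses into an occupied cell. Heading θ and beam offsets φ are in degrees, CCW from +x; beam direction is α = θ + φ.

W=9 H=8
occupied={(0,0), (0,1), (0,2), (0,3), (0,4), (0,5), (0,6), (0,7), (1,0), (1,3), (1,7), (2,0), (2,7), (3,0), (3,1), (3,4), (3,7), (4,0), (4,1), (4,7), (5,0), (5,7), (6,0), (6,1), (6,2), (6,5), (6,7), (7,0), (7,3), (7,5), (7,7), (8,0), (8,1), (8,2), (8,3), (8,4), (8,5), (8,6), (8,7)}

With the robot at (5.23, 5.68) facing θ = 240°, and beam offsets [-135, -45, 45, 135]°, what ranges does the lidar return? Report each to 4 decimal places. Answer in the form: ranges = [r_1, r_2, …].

beam 1: φ=-135°, α=105°
  dir = (cos 105°, sin 105°) = (-0.2588, 0.9659); from cell (5,5)
  next x-line at t=0.8887, next y-line at t=0.3313; Δt_x=3.8637, Δt_y=1.0353
    y: enter (5,6) at t=0.3313
    x: enter (4,6) at t=0.8887
    y: enter (4,7) at t=1.3666 ← occupied
  → r_1 = 1.3666
beam 2: φ=-45°, α=195°
  dir = (cos 195°, sin 195°) = (-0.9659, -0.2588); from cell (5,5)
  next x-line at t=0.2381, next y-line at t=2.6273; Δt_x=1.0353, Δt_y=3.8637
    x: enter (4,5) at t=0.2381
    x: enter (3,5) at t=1.2734
    x: enter (2,5) at t=2.3087
    y: enter (2,4) at t=2.6273
    x: enter (1,4) at t=3.3439
    x: enter (0,4) at t=4.3792 ← occupied
  → r_2 = 4.3792
beam 3: φ=45°, α=285°
  dir = (cos 285°, sin 285°) = (0.2588, -0.9659); from cell (5,5)
  next x-line at t=2.9751, next y-line at t=0.7040; Δt_x=3.8637, Δt_y=1.0353
    y: enter (5,4) at t=0.7040
    y: enter (5,3) at t=1.7393
    y: enter (5,2) at t=2.7745
    x: enter (6,2) at t=2.9751 ← occupied
  → r_3 = 2.9751
beam 4: φ=135°, α=15°
  dir = (cos 15°, sin 15°) = (0.9659, 0.2588); from cell (5,5)
  next x-line at t=0.7972, next y-line at t=1.2364; Δt_x=1.0353, Δt_y=3.8637
    x: enter (6,5) at t=0.7972 ← occupied
  → r_4 = 0.7972

ranges = [1.3666, 4.3792, 2.9751, 0.7972]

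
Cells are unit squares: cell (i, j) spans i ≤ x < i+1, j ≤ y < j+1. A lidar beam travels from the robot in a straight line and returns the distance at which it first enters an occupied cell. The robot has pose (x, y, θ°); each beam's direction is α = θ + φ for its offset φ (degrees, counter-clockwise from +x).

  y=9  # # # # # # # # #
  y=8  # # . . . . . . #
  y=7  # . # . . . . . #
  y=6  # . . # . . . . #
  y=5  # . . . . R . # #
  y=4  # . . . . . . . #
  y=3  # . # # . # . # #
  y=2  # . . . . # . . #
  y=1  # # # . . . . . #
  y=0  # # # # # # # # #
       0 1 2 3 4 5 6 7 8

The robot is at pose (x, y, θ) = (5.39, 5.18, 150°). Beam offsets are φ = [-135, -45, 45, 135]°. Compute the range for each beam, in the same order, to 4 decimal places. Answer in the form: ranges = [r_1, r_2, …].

beam 1: φ=-135°, α=15°
  direction (0.9659, 0.2588); cell (5,5); t to first gridline: x 0.6315, y 3.1682 (then +1.0353 / +3.8637)
    (6,5) via x @ 0.6315
    (7,5) via x @ 1.6668  # hit
  → r_1 = 1.6668
beam 2: φ=-45°, α=105°
  direction (-0.2588, 0.9659); cell (5,5); t to first gridline: x 1.5068, y 0.8489 (then +3.8637 / +1.0353)
    (5,6) via y @ 0.8489
    (4,6) via x @ 1.5068
    (4,7) via y @ 1.8842
    (4,8) via y @ 2.9195
    (4,9) via y @ 3.9548  # hit
  → r_2 = 3.9548
beam 3: φ=45°, α=195°
  direction (-0.9659, -0.2588); cell (5,5); t to first gridline: x 0.4038, y 0.6955 (then +1.0353 / +3.8637)
    (4,5) via x @ 0.4038
    (4,4) via y @ 0.6955
    (3,4) via x @ 1.4390
    (2,4) via x @ 2.4743
    (1,4) via x @ 3.5096
    (0,4) via x @ 4.5449  # hit
  → r_3 = 4.5449
beam 4: φ=135°, α=285°
  direction (0.2588, -0.9659); cell (5,5); t to first gridline: x 2.3569, y 0.1863 (then +3.8637 / +1.0353)
    (5,4) via y @ 0.1863
    (5,3) via y @ 1.2216  # hit
  → r_4 = 1.2216

ranges = [1.6668, 3.9548, 4.5449, 1.2216]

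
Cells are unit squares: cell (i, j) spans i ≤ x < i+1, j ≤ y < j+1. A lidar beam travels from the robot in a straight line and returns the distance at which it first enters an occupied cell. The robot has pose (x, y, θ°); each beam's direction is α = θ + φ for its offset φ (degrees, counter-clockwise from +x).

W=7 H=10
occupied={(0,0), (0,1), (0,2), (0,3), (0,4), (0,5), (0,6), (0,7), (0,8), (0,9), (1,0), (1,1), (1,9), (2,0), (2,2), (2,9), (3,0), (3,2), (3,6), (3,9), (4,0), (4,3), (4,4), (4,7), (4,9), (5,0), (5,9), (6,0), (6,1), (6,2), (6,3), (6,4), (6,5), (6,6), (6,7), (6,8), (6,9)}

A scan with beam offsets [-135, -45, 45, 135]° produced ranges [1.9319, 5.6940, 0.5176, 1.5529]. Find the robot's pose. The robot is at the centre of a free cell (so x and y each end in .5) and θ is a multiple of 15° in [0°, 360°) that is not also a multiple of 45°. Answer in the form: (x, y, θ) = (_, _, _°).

(x, y, θ) = (1.5, 3.5, 120°)

The pose lattice has 33·16 = 528 candidates. Test each by forward raycasting.
  (1.5, 5.5, 15°): beam 1 = 1.0000 ≠ 1.9319 ✗
  (1.5, 5.5, 300°): beam 1 = 0.5176 ≠ 1.9319 ✗
  (5.5, 2.5, 15°): beam 1 = 1.7321 ≠ 1.9319 ✗
  (1.5, 6.5, 30°): beam 2 = 1.5529 ≠ 5.6940 ✗
  (1.5, 2.5, 345°): beam 1 = 0.5774 ≠ 1.9319 ✗
  …
  (1.5, 3.5, 120°): r_1=1.9319, r_2=5.6940, r_3=0.5176, r_4=1.5529 — all match ✓
Only this pose fits every beam.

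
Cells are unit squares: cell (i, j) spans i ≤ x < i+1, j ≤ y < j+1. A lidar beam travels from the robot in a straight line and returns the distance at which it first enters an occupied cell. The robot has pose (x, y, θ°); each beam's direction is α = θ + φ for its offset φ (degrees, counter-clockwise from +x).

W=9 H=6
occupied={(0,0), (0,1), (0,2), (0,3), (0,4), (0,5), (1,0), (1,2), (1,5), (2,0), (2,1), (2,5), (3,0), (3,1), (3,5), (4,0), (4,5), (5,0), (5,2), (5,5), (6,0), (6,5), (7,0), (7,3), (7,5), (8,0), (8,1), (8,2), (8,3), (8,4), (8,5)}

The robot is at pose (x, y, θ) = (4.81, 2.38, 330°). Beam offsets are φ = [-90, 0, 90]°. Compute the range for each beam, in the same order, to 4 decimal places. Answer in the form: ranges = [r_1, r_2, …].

beam 1: φ=-90°, α=240°
  d=(-0.5000,-0.8660)  start (4,2)  tX=1.6200 tY=0.4388  stride 1/|dx|=2.0000 1/|dy|=1.1547
    cross y-line → (4,1), t=0.4388
    cross y-line → (4,0), t=1.5935 (wall)
  → r_1 = 1.5935
beam 2: φ=0°, α=330°
  d=(0.8660,-0.5000)  start (4,2)  tX=0.2194 tY=0.7600  stride 1/|dx|=1.1547 1/|dy|=2.0000
    cross x-line → (5,2), t=0.2194 (wall)
  → r_2 = 0.2194
beam 3: φ=90°, α=60°
  d=(0.5000,0.8660)  start (4,2)  tX=0.3800 tY=0.7159  stride 1/|dx|=2.0000 1/|dy|=1.1547
    cross x-line → (5,2), t=0.3800 (wall)
  → r_3 = 0.3800

ranges = [1.5935, 0.2194, 0.3800]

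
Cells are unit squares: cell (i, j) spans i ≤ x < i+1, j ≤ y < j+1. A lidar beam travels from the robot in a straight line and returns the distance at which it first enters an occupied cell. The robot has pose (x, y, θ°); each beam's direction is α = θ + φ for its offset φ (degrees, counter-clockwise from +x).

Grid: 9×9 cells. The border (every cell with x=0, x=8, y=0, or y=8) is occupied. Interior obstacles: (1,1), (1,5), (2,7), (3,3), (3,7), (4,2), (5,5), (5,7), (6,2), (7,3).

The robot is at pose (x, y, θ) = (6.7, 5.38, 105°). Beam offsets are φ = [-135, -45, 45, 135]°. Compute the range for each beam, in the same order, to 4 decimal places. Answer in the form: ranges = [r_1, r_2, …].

ranges = [1.5011, 2.6000, 0.8083, 3.4000]

beam 1: φ=-135°, α=330°
  dir = (cos 330°, sin 330°) = (0.8660, -0.5000); from cell (6,5)
  next x-line at t=0.3464, next y-line at t=0.7600; Δt_x=1.1547, Δt_y=2.0000
    x: enter (7,5) at t=0.3464
    y: enter (7,4) at t=0.7600
    x: enter (8,4) at t=1.5011 ← occupied
  → r_1 = 1.5011
beam 2: φ=-45°, α=60°
  dir = (cos 60°, sin 60°) = (0.5000, 0.8660); from cell (6,5)
  next x-line at t=0.6000, next y-line at t=0.7159; Δt_x=2.0000, Δt_y=1.1547
    x: enter (7,5) at t=0.6000
    y: enter (7,6) at t=0.7159
    y: enter (7,7) at t=1.8706
    x: enter (8,7) at t=2.6000 ← occupied
  → r_2 = 2.6000
beam 3: φ=45°, α=150°
  dir = (cos 150°, sin 150°) = (-0.8660, 0.5000); from cell (6,5)
  next x-line at t=0.8083, next y-line at t=1.2400; Δt_x=1.1547, Δt_y=2.0000
    x: enter (5,5) at t=0.8083 ← occupied
  → r_3 = 0.8083
beam 4: φ=135°, α=240°
  dir = (cos 240°, sin 240°) = (-0.5000, -0.8660); from cell (6,5)
  next x-line at t=1.4000, next y-line at t=0.4388; Δt_x=2.0000, Δt_y=1.1547
    y: enter (6,4) at t=0.4388
    x: enter (5,4) at t=1.4000
    y: enter (5,3) at t=1.5935
    y: enter (5,2) at t=2.7482
    x: enter (4,2) at t=3.4000 ← occupied
  → r_4 = 3.4000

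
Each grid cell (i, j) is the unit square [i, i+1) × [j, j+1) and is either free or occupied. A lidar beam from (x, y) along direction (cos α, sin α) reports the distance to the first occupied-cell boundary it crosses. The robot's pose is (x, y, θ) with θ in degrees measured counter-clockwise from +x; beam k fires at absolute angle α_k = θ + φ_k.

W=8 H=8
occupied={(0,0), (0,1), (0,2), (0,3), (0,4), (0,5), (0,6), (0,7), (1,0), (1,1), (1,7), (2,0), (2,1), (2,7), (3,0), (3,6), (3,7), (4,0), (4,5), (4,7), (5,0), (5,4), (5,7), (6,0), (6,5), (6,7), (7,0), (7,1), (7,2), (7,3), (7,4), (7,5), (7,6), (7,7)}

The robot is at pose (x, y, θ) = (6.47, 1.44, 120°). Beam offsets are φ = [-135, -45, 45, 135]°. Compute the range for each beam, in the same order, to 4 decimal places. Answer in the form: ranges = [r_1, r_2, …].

beam 1: φ=-135°, α=345°
  d=(0.9659,-0.2588)  start (6,1)  tX=0.5487 tY=1.7000  stride 1/|dx|=1.0353 1/|dy|=3.8637
    cross x-line → (7,1), t=0.5487 (wall)
  → r_1 = 0.5487
beam 2: φ=-45°, α=75°
  d=(0.2588,0.9659)  start (6,1)  tX=2.0478 tY=0.5798  stride 1/|dx|=3.8637 1/|dy|=1.0353
    cross y-line → (6,2), t=0.5798
    cross y-line → (6,3), t=1.6150
    cross x-line → (7,3), t=2.0478 (wall)
  → r_2 = 2.0478
beam 3: φ=45°, α=165°
  d=(-0.9659,0.2588)  start (6,1)  tX=0.4866 tY=2.1637  stride 1/|dx|=1.0353 1/|dy|=3.8637
    cross x-line → (5,1), t=0.4866
    cross x-line → (4,1), t=1.5219
    cross y-line → (4,2), t=2.1637
    cross x-line → (3,2), t=2.5571
    cross x-line → (2,2), t=3.5924
    cross x-line → (1,2), t=4.6277
    cross x-line → (0,2), t=5.6630 (wall)
  → r_3 = 5.6630
beam 4: φ=135°, α=255°
  d=(-0.2588,-0.9659)  start (6,1)  tX=1.8159 tY=0.4555  stride 1/|dx|=3.8637 1/|dy|=1.0353
    cross y-line → (6,0), t=0.4555 (wall)
  → r_4 = 0.4555

ranges = [0.5487, 2.0478, 5.6630, 0.4555]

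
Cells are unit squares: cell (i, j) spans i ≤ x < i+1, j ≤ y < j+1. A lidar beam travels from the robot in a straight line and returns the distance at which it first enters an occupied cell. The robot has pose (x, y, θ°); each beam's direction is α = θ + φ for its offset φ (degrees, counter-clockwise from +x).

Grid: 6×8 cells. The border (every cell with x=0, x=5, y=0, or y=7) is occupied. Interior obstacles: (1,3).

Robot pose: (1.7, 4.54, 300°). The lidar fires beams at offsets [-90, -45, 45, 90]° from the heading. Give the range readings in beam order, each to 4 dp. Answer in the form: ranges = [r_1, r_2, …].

beam 1: φ=-90°, α=210°
  cosα=-0.8660 sinα=-0.5000 | (1,4) | tMaxX 0.8083 tMaxY 1.0800 | tΔX 1.1547 tΔY 2.0000
    t=0.8083 [x] (0,4) — stop
  → r_1 = 0.8083
beam 2: φ=-45°, α=255°
  cosα=-0.2588 sinα=-0.9659 | (1,4) | tMaxX 2.7046 tMaxY 0.5590 | tΔX 3.8637 tΔY 1.0353
    t=0.5590 [y] (1,3) — stop
  → r_2 = 0.5590
beam 3: φ=45°, α=345°
  cosα=0.9659 sinα=-0.2588 | (1,4) | tMaxX 0.3106 tMaxY 2.0864 | tΔX 1.0353 tΔY 3.8637
    t=0.3106 [x] (2,4)
    t=1.3459 [x] (3,4)
    t=2.0864 [y] (3,3)
    t=2.3811 [x] (4,3)
    t=3.4164 [x] (5,3) — stop
  → r_3 = 3.4164
beam 4: φ=90°, α=30°
  cosα=0.8660 sinα=0.5000 | (1,4) | tMaxX 0.3464 tMaxY 0.9200 | tΔX 1.1547 tΔY 2.0000
    t=0.3464 [x] (2,4)
    t=0.9200 [y] (2,5)
    t=1.5011 [x] (3,5)
    t=2.6558 [x] (4,5)
    t=2.9200 [y] (4,6)
    t=3.8105 [x] (5,6) — stop
  → r_4 = 3.8105

ranges = [0.8083, 0.5590, 3.4164, 3.8105]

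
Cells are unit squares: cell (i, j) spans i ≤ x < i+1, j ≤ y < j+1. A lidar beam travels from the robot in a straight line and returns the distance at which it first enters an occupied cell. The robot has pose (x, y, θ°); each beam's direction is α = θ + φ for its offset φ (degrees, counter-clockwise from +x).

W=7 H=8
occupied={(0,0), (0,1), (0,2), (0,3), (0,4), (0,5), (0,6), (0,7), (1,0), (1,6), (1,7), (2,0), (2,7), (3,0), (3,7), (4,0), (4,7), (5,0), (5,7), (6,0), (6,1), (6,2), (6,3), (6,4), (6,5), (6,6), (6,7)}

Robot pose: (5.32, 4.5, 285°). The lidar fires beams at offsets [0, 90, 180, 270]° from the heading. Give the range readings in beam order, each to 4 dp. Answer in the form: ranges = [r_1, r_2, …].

ranges = [2.6273, 0.7040, 2.5882, 4.4724]

beam 1: φ=0°, α=285°
  direction (0.2588, -0.9659); cell (5,4); t to first gridline: x 2.6273, y 0.5176 (then +3.8637 / +1.0353)
    (5,3) via y @ 0.5176
    (5,2) via y @ 1.5529
    (5,1) via y @ 2.5882
    (6,1) via x @ 2.6273  # hit
  → r_1 = 2.6273
beam 2: φ=90°, α=15°
  direction (0.9659, 0.2588); cell (5,4); t to first gridline: x 0.7040, y 1.9319 (then +1.0353 / +3.8637)
    (6,4) via x @ 0.7040  # hit
  → r_2 = 0.7040
beam 3: φ=180°, α=105°
  direction (-0.2588, 0.9659); cell (5,4); t to first gridline: x 1.2364, y 0.5176 (then +3.8637 / +1.0353)
    (5,5) via y @ 0.5176
    (4,5) via x @ 1.2364
    (4,6) via y @ 1.5529
    (4,7) via y @ 2.5882  # hit
  → r_3 = 2.5882
beam 4: φ=270°, α=195°
  direction (-0.9659, -0.2588); cell (5,4); t to first gridline: x 0.3313, y 1.9319 (then +1.0353 / +3.8637)
    (4,4) via x @ 0.3313
    (3,4) via x @ 1.3666
    (3,3) via y @ 1.9319
    (2,3) via x @ 2.4018
    (1,3) via x @ 3.4371
    (0,3) via x @ 4.4724  # hit
  → r_4 = 4.4724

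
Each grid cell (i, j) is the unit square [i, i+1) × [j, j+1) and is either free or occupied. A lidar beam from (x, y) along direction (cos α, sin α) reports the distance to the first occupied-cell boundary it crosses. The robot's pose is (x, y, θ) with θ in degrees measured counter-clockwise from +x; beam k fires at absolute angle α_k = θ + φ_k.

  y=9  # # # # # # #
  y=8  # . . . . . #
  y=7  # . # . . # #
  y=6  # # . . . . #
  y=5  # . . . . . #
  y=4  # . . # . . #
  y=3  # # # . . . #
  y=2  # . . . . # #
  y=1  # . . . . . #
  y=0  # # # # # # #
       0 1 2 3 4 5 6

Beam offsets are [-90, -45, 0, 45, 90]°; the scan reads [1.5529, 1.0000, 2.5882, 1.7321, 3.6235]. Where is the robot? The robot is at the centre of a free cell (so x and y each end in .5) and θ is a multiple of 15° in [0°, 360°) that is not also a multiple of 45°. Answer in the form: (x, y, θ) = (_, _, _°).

(x, y, θ) = (4.5, 6.5, 105°)

Candidates: 33 free-cell centres × 16 headings = 528 poses. Raycast each; keep the one whose scan matches to 4 dp.
  (4.5, 1.5, 75°): beam 3 = 5.6940 ≠ 2.5882 ✗
  (2.5, 2.5, 120°): beam 1 = 4.0415 ≠ 1.5529 ✗
  (2.5, 2.5, 345°): beam 2 = 1.7321 ≠ 1.0000 ✗
  (1.5, 1.5, 105°): beam 1 = 3.6235 ≠ 1.5529 ✗
  …
  (4.5, 6.5, 105°): r_1=1.5529, r_2=1.0000, r_3=2.5882, r_4=1.7321, r_5=3.6235 — all match ✓
Unique over the lattice → pose = (4.5, 6.5, 105°).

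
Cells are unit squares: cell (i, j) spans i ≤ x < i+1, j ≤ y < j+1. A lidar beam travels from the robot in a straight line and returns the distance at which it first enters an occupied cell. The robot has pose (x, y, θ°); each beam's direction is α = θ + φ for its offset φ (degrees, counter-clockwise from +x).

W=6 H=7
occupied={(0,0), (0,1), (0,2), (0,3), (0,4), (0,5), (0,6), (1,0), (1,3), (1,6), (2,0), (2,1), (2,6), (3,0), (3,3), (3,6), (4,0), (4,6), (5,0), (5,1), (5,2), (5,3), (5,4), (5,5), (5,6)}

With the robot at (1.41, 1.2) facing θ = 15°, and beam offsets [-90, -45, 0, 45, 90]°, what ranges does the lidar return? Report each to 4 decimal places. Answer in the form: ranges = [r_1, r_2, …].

beam 1: φ=-90°, α=285°
  cosα=0.2588 sinα=-0.9659 | (1,1) | tMaxX 2.2796 tMaxY 0.2071 | tΔX 3.8637 tΔY 1.0353
    t=0.2071 [y] (1,0) — stop
  → r_1 = 0.2071
beam 2: φ=-45°, α=330°
  cosα=0.8660 sinα=-0.5000 | (1,1) | tMaxX 0.6813 tMaxY 0.4000 | tΔX 1.1547 tΔY 2.0000
    t=0.4000 [y] (1,0) — stop
  → r_2 = 0.4000
beam 3: φ=0°, α=15°
  cosα=0.9659 sinα=0.2588 | (1,1) | tMaxX 0.6108 tMaxY 3.0910 | tΔX 1.0353 tΔY 3.8637
    t=0.6108 [x] (2,1) — stop
  → r_3 = 0.6108
beam 4: φ=45°, α=60°
  cosα=0.5000 sinα=0.8660 | (1,1) | tMaxX 1.1800 tMaxY 0.9238 | tΔX 2.0000 tΔY 1.1547
    t=0.9238 [y] (1,2)
    t=1.1800 [x] (2,2)
    t=2.0785 [y] (2,3)
    t=3.1800 [x] (3,3) — stop
  → r_4 = 3.1800
beam 5: φ=90°, α=105°
  cosα=-0.2588 sinα=0.9659 | (1,1) | tMaxX 1.5841 tMaxY 0.8282 | tΔX 3.8637 tΔY 1.0353
    t=0.8282 [y] (1,2)
    t=1.5841 [x] (0,2) — stop
  → r_5 = 1.5841

ranges = [0.2071, 0.4000, 0.6108, 3.1800, 1.5841]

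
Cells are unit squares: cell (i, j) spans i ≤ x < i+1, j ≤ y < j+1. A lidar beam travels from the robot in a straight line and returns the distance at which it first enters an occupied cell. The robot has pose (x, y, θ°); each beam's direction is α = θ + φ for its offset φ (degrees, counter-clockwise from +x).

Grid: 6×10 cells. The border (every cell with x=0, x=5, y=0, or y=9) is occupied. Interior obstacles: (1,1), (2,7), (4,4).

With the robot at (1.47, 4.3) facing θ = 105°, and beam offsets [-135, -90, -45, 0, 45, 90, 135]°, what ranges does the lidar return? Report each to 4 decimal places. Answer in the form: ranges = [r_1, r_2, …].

ranges = [4.0761, 2.6192, 5.4271, 1.8159, 0.5427, 0.4866, 0.9400]

beam 1: φ=-135°, α=330°
  dir = (cos 330°, sin 330°) = (0.8660, -0.5000); from cell (1,4)
  next x-line at t=0.6120, next y-line at t=0.6000; Δt_x=1.1547, Δt_y=2.0000
    y: enter (1,3) at t=0.6000
    x: enter (2,3) at t=0.6120
    x: enter (3,3) at t=1.7667
    y: enter (3,2) at t=2.6000
    x: enter (4,2) at t=2.9214
    x: enter (5,2) at t=4.0761 ← occupied
  → r_1 = 4.0761
beam 2: φ=-90°, α=15°
  dir = (cos 15°, sin 15°) = (0.9659, 0.2588); from cell (1,4)
  next x-line at t=0.5487, next y-line at t=2.7046; Δt_x=1.0353, Δt_y=3.8637
    x: enter (2,4) at t=0.5487
    x: enter (3,4) at t=1.5840
    x: enter (4,4) at t=2.6192 ← occupied
  → r_2 = 2.6192
beam 3: φ=-45°, α=60°
  dir = (cos 60°, sin 60°) = (0.5000, 0.8660); from cell (1,4)
  next x-line at t=1.0600, next y-line at t=0.8083; Δt_x=2.0000, Δt_y=1.1547
    y: enter (1,5) at t=0.8083
    x: enter (2,5) at t=1.0600
    y: enter (2,6) at t=1.9630
    x: enter (3,6) at t=3.0600
    y: enter (3,7) at t=3.1177
    y: enter (3,8) at t=4.2724
    x: enter (4,8) at t=5.0600
    y: enter (4,9) at t=5.4271 ← occupied
  → r_3 = 5.4271
beam 4: φ=0°, α=105°
  dir = (cos 105°, sin 105°) = (-0.2588, 0.9659); from cell (1,4)
  next x-line at t=1.8159, next y-line at t=0.7247; Δt_x=3.8637, Δt_y=1.0353
    y: enter (1,5) at t=0.7247
    y: enter (1,6) at t=1.7600
    x: enter (0,6) at t=1.8159 ← occupied
  → r_4 = 1.8159
beam 5: φ=45°, α=150°
  dir = (cos 150°, sin 150°) = (-0.8660, 0.5000); from cell (1,4)
  next x-line at t=0.5427, next y-line at t=1.4000; Δt_x=1.1547, Δt_y=2.0000
    x: enter (0,4) at t=0.5427 ← occupied
  → r_5 = 0.5427
beam 6: φ=90°, α=195°
  dir = (cos 195°, sin 195°) = (-0.9659, -0.2588); from cell (1,4)
  next x-line at t=0.4866, next y-line at t=1.1591; Δt_x=1.0353, Δt_y=3.8637
    x: enter (0,4) at t=0.4866 ← occupied
  → r_6 = 0.4866
beam 7: φ=135°, α=240°
  dir = (cos 240°, sin 240°) = (-0.5000, -0.8660); from cell (1,4)
  next x-line at t=0.9400, next y-line at t=0.3464; Δt_x=2.0000, Δt_y=1.1547
    y: enter (1,3) at t=0.3464
    x: enter (0,3) at t=0.9400 ← occupied
  → r_7 = 0.9400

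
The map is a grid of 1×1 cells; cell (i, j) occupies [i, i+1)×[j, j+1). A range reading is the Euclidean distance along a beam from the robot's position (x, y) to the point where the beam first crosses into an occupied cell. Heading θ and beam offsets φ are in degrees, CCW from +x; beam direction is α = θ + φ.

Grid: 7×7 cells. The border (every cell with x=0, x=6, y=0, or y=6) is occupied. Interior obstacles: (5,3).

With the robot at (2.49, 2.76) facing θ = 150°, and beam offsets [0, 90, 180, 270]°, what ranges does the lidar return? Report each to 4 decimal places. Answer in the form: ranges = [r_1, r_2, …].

ranges = [1.7205, 2.0323, 3.5200, 3.7412]

beam 1: φ=0°, α=150°
  dir = (cos 150°, sin 150°) = (-0.8660, 0.5000); from cell (2,2)
  next x-line at t=0.5658, next y-line at t=0.4800; Δt_x=1.1547, Δt_y=2.0000
    y: enter (2,3) at t=0.4800
    x: enter (1,3) at t=0.5658
    x: enter (0,3) at t=1.7205 ← occupied
  → r_1 = 1.7205
beam 2: φ=90°, α=240°
  dir = (cos 240°, sin 240°) = (-0.5000, -0.8660); from cell (2,2)
  next x-line at t=0.9800, next y-line at t=0.8776; Δt_x=2.0000, Δt_y=1.1547
    y: enter (2,1) at t=0.8776
    x: enter (1,1) at t=0.9800
    y: enter (1,0) at t=2.0323 ← occupied
  → r_2 = 2.0323
beam 3: φ=180°, α=330°
  dir = (cos 330°, sin 330°) = (0.8660, -0.5000); from cell (2,2)
  next x-line at t=0.5889, next y-line at t=1.5200; Δt_x=1.1547, Δt_y=2.0000
    x: enter (3,2) at t=0.5889
    y: enter (3,1) at t=1.5200
    x: enter (4,1) at t=1.7436
    x: enter (5,1) at t=2.8983
    y: enter (5,0) at t=3.5200 ← occupied
  → r_3 = 3.5200
beam 4: φ=270°, α=60°
  dir = (cos 60°, sin 60°) = (0.5000, 0.8660); from cell (2,2)
  next x-line at t=1.0200, next y-line at t=0.2771; Δt_x=2.0000, Δt_y=1.1547
    y: enter (2,3) at t=0.2771
    x: enter (3,3) at t=1.0200
    y: enter (3,4) at t=1.4318
    y: enter (3,5) at t=2.5865
    x: enter (4,5) at t=3.0200
    y: enter (4,6) at t=3.7412 ← occupied
  → r_4 = 3.7412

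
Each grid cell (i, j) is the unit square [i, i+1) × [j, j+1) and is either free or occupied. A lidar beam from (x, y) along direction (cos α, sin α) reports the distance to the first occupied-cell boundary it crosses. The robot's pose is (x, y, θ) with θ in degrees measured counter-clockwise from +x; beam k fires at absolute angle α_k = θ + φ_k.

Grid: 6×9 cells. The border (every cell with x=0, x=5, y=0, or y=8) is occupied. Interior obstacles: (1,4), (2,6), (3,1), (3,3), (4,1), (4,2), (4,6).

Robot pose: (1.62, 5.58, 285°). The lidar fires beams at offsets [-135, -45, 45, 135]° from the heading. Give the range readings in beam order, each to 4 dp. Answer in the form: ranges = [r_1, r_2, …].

beam 1: φ=-135°, α=150°
  dir = (cos 150°, sin 150°) = (-0.8660, 0.5000); from cell (1,5)
  next x-line at t=0.7159, next y-line at t=0.8400; Δt_x=1.1547, Δt_y=2.0000
    x: enter (0,5) at t=0.7159 ← occupied
  → r_1 = 0.7159
beam 2: φ=-45°, α=240°
  dir = (cos 240°, sin 240°) = (-0.5000, -0.8660); from cell (1,5)
  next x-line at t=1.2400, next y-line at t=0.6697; Δt_x=2.0000, Δt_y=1.1547
    y: enter (1,4) at t=0.6697 ← occupied
  → r_2 = 0.6697
beam 3: φ=45°, α=330°
  dir = (cos 330°, sin 330°) = (0.8660, -0.5000); from cell (1,5)
  next x-line at t=0.4388, next y-line at t=1.1600; Δt_x=1.1547, Δt_y=2.0000
    x: enter (2,5) at t=0.4388
    y: enter (2,4) at t=1.1600
    x: enter (3,4) at t=1.5935
    x: enter (4,4) at t=2.7482
    y: enter (4,3) at t=3.1600
    x: enter (5,3) at t=3.9029 ← occupied
  → r_3 = 3.9029
beam 4: φ=135°, α=60°
  dir = (cos 60°, sin 60°) = (0.5000, 0.8660); from cell (1,5)
  next x-line at t=0.7600, next y-line at t=0.4850; Δt_x=2.0000, Δt_y=1.1547
    y: enter (1,6) at t=0.4850
    x: enter (2,6) at t=0.7600 ← occupied
  → r_4 = 0.7600

ranges = [0.7159, 0.6697, 3.9029, 0.7600]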